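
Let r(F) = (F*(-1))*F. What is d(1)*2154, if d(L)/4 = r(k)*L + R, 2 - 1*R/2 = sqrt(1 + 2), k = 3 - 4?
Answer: 25848 - 17232*sqrt(3) ≈ -3998.7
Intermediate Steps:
k = -1
r(F) = -F**2 (r(F) = (-F)*F = -F**2)
R = 4 - 2*sqrt(3) (R = 4 - 2*sqrt(1 + 2) = 4 - 2*sqrt(3) ≈ 0.53590)
d(L) = 16 - 8*sqrt(3) - 4*L (d(L) = 4*((-1*(-1)**2)*L + (4 - 2*sqrt(3))) = 4*((-1*1)*L + (4 - 2*sqrt(3))) = 4*(-L + (4 - 2*sqrt(3))) = 4*(4 - L - 2*sqrt(3)) = 16 - 8*sqrt(3) - 4*L)
d(1)*2154 = (16 - 8*sqrt(3) - 4*1)*2154 = (16 - 8*sqrt(3) - 4)*2154 = (12 - 8*sqrt(3))*2154 = 25848 - 17232*sqrt(3)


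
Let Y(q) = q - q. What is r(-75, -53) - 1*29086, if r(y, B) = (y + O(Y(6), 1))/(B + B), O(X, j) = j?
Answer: -1541521/53 ≈ -29085.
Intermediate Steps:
Y(q) = 0
r(y, B) = (1 + y)/(2*B) (r(y, B) = (y + 1)/(B + B) = (1 + y)/((2*B)) = (1 + y)*(1/(2*B)) = (1 + y)/(2*B))
r(-75, -53) - 1*29086 = (½)*(1 - 75)/(-53) - 1*29086 = (½)*(-1/53)*(-74) - 29086 = 37/53 - 29086 = -1541521/53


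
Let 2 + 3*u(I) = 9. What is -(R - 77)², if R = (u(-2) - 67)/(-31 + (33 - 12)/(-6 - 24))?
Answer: -5081836369/904401 ≈ -5619.0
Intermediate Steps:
u(I) = 7/3 (u(I) = -⅔ + (⅓)*9 = -⅔ + 3 = 7/3)
R = 1940/951 (R = (7/3 - 67)/(-31 + (33 - 12)/(-6 - 24)) = -194/(3*(-31 + 21/(-30))) = -194/(3*(-31 + 21*(-1/30))) = -194/(3*(-31 - 7/10)) = -194/(3*(-317/10)) = -194/3*(-10/317) = 1940/951 ≈ 2.0400)
-(R - 77)² = -(1940/951 - 77)² = -(-71287/951)² = -1*5081836369/904401 = -5081836369/904401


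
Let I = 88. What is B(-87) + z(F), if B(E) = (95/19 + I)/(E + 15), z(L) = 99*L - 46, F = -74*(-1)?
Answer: 174689/24 ≈ 7278.7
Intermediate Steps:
F = 74
z(L) = -46 + 99*L
B(E) = 93/(15 + E) (B(E) = (95/19 + 88)/(E + 15) = (95*(1/19) + 88)/(15 + E) = (5 + 88)/(15 + E) = 93/(15 + E))
B(-87) + z(F) = 93/(15 - 87) + (-46 + 99*74) = 93/(-72) + (-46 + 7326) = 93*(-1/72) + 7280 = -31/24 + 7280 = 174689/24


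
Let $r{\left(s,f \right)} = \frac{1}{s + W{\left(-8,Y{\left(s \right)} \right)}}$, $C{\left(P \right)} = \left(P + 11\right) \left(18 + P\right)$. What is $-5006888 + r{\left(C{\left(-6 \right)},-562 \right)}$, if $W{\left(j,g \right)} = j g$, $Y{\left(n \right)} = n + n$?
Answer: $- \frac{4506199201}{900} \approx -5.0069 \cdot 10^{6}$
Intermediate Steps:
$Y{\left(n \right)} = 2 n$
$W{\left(j,g \right)} = g j$
$C{\left(P \right)} = \left(11 + P\right) \left(18 + P\right)$
$r{\left(s,f \right)} = - \frac{1}{15 s}$ ($r{\left(s,f \right)} = \frac{1}{s + 2 s \left(-8\right)} = \frac{1}{s - 16 s} = \frac{1}{\left(-15\right) s} = - \frac{1}{15 s}$)
$-5006888 + r{\left(C{\left(-6 \right)},-562 \right)} = -5006888 - \frac{1}{15 \left(198 + \left(-6\right)^{2} + 29 \left(-6\right)\right)} = -5006888 - \frac{1}{15 \left(198 + 36 - 174\right)} = -5006888 - \frac{1}{15 \cdot 60} = -5006888 - \frac{1}{900} = - \frac{4506199201}{900}$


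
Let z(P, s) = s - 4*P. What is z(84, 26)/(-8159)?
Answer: 310/8159 ≈ 0.037995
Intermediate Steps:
z(84, 26)/(-8159) = (26 - 4*84)/(-8159) = (26 - 336)*(-1/8159) = -310*(-1/8159) = 310/8159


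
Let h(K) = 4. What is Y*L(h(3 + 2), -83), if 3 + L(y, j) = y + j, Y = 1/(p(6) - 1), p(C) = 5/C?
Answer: 492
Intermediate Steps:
Y = -6 (Y = 1/(5/6 - 1) = 1/(-1/6) = -6)
L(y, j) = -3 + j + y (L(y, j) = -3 + (y + j) = -3 + (j + y) = -3 + j + y)
Y*L(h(3 + 2), -83) = -6*(-3 - 83 + 4) = -6*(-82) = 492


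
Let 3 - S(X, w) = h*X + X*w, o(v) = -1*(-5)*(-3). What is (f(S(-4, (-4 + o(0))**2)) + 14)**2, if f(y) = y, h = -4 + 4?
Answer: 2134521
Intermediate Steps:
h = 0
o(v) = -15 (o(v) = 5*(-3) = -15)
S(X, w) = 3 - X*w (S(X, w) = 3 - (0*X + X*w) = 3 - (0 + X*w) = 3 - X*w)
(f(S(-4, (-4 + o(0))**2)) + 14)**2 = ((3 - 1*(-4)*(-4 - 15)**2) + 14)**2 = ((3 - 1*(-4)*(-19)**2) + 14)**2 = ((3 - 1*(-4)*361) + 14)**2 = ((3 + 1444) + 14)**2 = (1447 + 14)**2 = 1461**2 = 2134521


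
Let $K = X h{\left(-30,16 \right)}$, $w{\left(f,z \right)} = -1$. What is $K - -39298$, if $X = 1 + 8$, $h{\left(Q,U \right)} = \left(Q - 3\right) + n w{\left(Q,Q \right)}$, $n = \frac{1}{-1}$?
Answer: $39010$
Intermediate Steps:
$n = -1$
$h{\left(Q,U \right)} = -2 + Q$ ($h{\left(Q,U \right)} = \left(Q - 3\right) - -1 = \left(Q - 3\right) + 1 = \left(-3 + Q\right) + 1 = -2 + Q$)
$X = 9$
$K = -288$ ($K = 9 \left(-2 - 30\right) = 9 \left(-32\right) = -288$)
$K - -39298 = -288 - -39298 = -288 + 39298 = 39010$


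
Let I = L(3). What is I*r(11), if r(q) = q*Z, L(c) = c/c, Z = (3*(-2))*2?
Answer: -132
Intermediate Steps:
Z = -12 (Z = -6*2 = -12)
L(c) = 1
I = 1
r(q) = -12*q (r(q) = q*(-12) = -12*q)
I*r(11) = 1*(-12*11) = 1*(-132) = -132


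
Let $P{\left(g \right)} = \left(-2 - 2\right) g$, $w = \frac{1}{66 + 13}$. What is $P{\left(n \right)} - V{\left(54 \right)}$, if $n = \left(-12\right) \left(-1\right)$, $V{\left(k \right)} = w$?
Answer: $- \frac{3793}{79} \approx -48.013$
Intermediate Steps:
$w = \frac{1}{79} \approx 0.012658$
$V{\left(k \right)} = \frac{1}{79}$
$n = 12$
$P{\left(g \right)} = - 4 g$
$P{\left(n \right)} - V{\left(54 \right)} = \left(-4\right) 12 - \frac{1}{79} = -48 - \frac{1}{79} = - \frac{3793}{79}$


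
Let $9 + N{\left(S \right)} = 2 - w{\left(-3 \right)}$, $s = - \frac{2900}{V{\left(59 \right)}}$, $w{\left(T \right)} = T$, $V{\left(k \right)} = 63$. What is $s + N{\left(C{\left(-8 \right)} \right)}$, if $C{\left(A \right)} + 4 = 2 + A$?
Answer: $- \frac{3152}{63} \approx -50.032$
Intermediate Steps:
$C{\left(A \right)} = -2 + A$ ($C{\left(A \right)} = -4 + \left(2 + A\right) = -2 + A$)
$s = - \frac{2900}{63} \approx -46.032$
$N{\left(S \right)} = -4$ ($N{\left(S \right)} = -9 + \left(2 - -3\right) = -9 + \left(2 + 3\right) = -9 + 5 = -4$)
$s + N{\left(C{\left(-8 \right)} \right)} = - \frac{2900}{63} - 4 = - \frac{3152}{63}$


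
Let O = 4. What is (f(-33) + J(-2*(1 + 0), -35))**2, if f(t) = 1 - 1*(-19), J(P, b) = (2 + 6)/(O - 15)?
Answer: 44944/121 ≈ 371.44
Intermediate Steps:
J(P, b) = -8/11 (J(P, b) = (2 + 6)/(4 - 15) = 8/(-11) = 8*(-1/11) = -8/11)
f(t) = 20 (f(t) = 1 + 19 = 20)
(f(-33) + J(-2*(1 + 0), -35))**2 = (20 - 8/11)**2 = (212/11)**2 = 44944/121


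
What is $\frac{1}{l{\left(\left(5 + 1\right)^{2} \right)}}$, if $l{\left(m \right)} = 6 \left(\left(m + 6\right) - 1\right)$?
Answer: $\frac{1}{246} \approx 0.004065$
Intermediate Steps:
$l{\left(m \right)} = 30 + 6 m$ ($l{\left(m \right)} = 6 \left(\left(6 + m\right) - 1\right) = 6 \left(5 + m\right) = 30 + 6 m$)
$\frac{1}{l{\left(\left(5 + 1\right)^{2} \right)}} = \frac{1}{30 + 6 \left(5 + 1\right)^{2}} = \frac{1}{30 + 6 \cdot 6^{2}} = \frac{1}{30 + 6 \cdot 36} = \frac{1}{30 + 216} = \frac{1}{246}$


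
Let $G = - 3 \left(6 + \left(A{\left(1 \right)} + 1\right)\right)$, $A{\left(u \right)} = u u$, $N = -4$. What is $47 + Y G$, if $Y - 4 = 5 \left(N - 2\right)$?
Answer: $671$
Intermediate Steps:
$Y = -26$ ($Y = 4 + 5 \left(-4 - 2\right) = 4 + 5 \left(-6\right) = 4 - 30 = -26$)
$A{\left(u \right)} = u^{2}$
$G = -24$ ($G = - 3 \left(6 + \left(1^{2} + 1\right)\right) = - 3 \left(6 + \left(1 + 1\right)\right) = - 3 \left(6 + 2\right) = \left(-3\right) 8 = -24$)
$47 + Y G = 47 - -624 = 47 + 624 = 671$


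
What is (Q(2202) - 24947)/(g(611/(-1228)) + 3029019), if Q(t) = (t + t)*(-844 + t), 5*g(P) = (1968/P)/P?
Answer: 11116911399425/5656949723007 ≈ 1.9652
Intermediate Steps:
g(P) = 1968/(5*P**2) (g(P) = ((1968/P)/P)/5 = (1968/P**2)/5 = 1968/(5*P**2))
Q(t) = 2*t*(-844 + t) (Q(t) = (2*t)*(-844 + t) = 2*t*(-844 + t))
(Q(2202) - 24947)/(g(611/(-1228)) + 3029019) = (2*2202*(-844 + 2202) - 24947)/(1968/(5*(611/(-1228))**2) + 3029019) = (2*2202*1358 - 24947)/(1968/(5*(611*(-1/1228))**2) + 3029019) = (5980632 - 24947)/(1968/(5*(-611/1228)**2) + 3029019) = 5955685/((1968/5)*(1507984/373321) + 3029019) = 5955685/(2967712512/1866605 + 3029019) = 5955685/(5656949723007/1866605) = 5955685*(1866605/5656949723007) = 11116911399425/5656949723007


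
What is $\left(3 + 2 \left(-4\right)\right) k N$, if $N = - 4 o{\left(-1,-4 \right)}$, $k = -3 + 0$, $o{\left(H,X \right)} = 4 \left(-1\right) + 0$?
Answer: $240$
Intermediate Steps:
$o{\left(H,X \right)} = -4$ ($o{\left(H,X \right)} = -4 + 0 = -4$)
$k = -3$
$N = 16$ ($N = \left(-4\right) \left(-4\right) = 16$)
$\left(3 + 2 \left(-4\right)\right) k N = \left(3 + 2 \left(-4\right)\right) \left(-3\right) 16 = \left(3 - 8\right) \left(-3\right) 16 = \left(-5\right) \left(-3\right) 16 = 15 \cdot 16 = 240$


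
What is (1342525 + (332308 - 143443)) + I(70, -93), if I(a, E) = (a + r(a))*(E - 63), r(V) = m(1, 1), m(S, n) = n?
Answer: 1520314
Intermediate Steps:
r(V) = 1
I(a, E) = (1 + a)*(-63 + E) (I(a, E) = (a + 1)*(E - 63) = (1 + a)*(-63 + E))
(1342525 + (332308 - 143443)) + I(70, -93) = (1342525 + (332308 - 143443)) + (-63 - 93 - 63*70 - 93*70) = (1342525 + 188865) + (-63 - 93 - 4410 - 6510) = 1531390 - 11076 = 1520314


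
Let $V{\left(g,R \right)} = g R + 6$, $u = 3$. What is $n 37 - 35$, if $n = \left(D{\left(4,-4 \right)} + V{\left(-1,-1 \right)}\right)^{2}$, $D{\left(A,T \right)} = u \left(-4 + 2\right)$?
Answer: $2$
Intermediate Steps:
$V{\left(g,R \right)} = 6 + R g$ ($V{\left(g,R \right)} = R g + 6 = 6 + R g$)
$D{\left(A,T \right)} = -6$ ($D{\left(A,T \right)} = 3 \left(-4 + 2\right) = 3 \left(-2\right) = -6$)
$n = 1$ ($n = \left(-6 + \left(6 - -1\right)\right)^{2} = \left(-6 + \left(6 + 1\right)\right)^{2} = \left(-6 + 7\right)^{2} = 1^{2} = 1$)
$n 37 - 35 = 1 \cdot 37 - 35 = 37 - 35 = 2$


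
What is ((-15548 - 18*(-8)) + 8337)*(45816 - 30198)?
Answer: -110372406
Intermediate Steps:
((-15548 - 18*(-8)) + 8337)*(45816 - 30198) = ((-15548 - 1*(-144)) + 8337)*15618 = ((-15548 + 144) + 8337)*15618 = (-15404 + 8337)*15618 = -7067*15618 = -110372406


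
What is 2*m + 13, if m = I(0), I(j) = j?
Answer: 13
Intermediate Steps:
m = 0
2*m + 13 = 2*0 + 13 = 0 + 13 = 13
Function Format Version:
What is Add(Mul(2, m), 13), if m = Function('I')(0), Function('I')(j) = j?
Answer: 13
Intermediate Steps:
m = 0
Add(Mul(2, m), 13) = Add(Mul(2, 0), 13) = Add(0, 13) = 13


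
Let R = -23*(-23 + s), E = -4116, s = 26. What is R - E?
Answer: 4047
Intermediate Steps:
R = -69 (R = -23*(-23 + 26) = -23*3 = -69)
R - E = -69 - 1*(-4116) = -69 + 4116 = 4047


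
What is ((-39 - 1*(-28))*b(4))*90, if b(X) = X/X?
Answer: -990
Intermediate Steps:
b(X) = 1
((-39 - 1*(-28))*b(4))*90 = ((-39 - 1*(-28))*1)*90 = ((-39 + 28)*1)*90 = -11*1*90 = -11*90 = -990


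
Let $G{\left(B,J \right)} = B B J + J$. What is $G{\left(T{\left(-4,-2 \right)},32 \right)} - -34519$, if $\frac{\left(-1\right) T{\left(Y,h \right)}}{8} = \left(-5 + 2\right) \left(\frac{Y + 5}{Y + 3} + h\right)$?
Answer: $200439$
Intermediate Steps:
$T{\left(Y,h \right)} = 24 h + \frac{24 \left(5 + Y\right)}{3 + Y}$ ($T{\left(Y,h \right)} = - 8 \left(-5 + 2\right) \left(\frac{Y + 5}{Y + 3} + h\right) = - 8 \left(- 3 \left(\frac{5 + Y}{3 + Y} + h\right)\right) = - 8 \left(- 3 \left(h + \frac{5 + Y}{3 + Y}\right)\right) = - 8 \left(- 3 h - \frac{3 \left(5 + Y\right)}{3 + Y}\right) = 24 h + \frac{24 \left(5 + Y\right)}{3 + Y}$)
$G{\left(B,J \right)} = J + J B^{2}$ ($G{\left(B,J \right)} = B^{2} J + J = J B^{2} + J = J + J B^{2}$)
$G{\left(T{\left(-4,-2 \right)},32 \right)} - -34519 = 32 \left(1 + \left(\frac{24 \left(5 - 4 + 3 \left(-2\right) - -8\right)}{3 - 4}\right)^{2}\right) - -34519 = 32 \left(1 + \left(\frac{24 \left(5 - 4 - 6 + 8\right)}{-1}\right)^{2}\right) + 34519 = 32 \left(1 + \left(24 \left(-1\right) 3\right)^{2}\right) + 34519 = 32 \left(1 + \left(-72\right)^{2}\right) + 34519 = 32 \left(1 + 5184\right) + 34519 = 32 \cdot 5185 + 34519 = 165920 + 34519 = 200439$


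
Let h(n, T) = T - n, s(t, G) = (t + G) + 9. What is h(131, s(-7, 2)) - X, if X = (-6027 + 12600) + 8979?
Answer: -15679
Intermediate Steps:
s(t, G) = 9 + G + t (s(t, G) = (G + t) + 9 = 9 + G + t)
X = 15552 (X = 6573 + 8979 = 15552)
h(131, s(-7, 2)) - X = ((9 + 2 - 7) - 1*131) - 1*15552 = (4 - 131) - 15552 = -127 - 15552 = -15679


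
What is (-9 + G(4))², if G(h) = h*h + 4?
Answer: 121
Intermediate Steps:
G(h) = 4 + h² (G(h) = h² + 4 = 4 + h²)
(-9 + G(4))² = (-9 + (4 + 4²))² = (-9 + (4 + 16))² = (-9 + 20)² = 11² = 121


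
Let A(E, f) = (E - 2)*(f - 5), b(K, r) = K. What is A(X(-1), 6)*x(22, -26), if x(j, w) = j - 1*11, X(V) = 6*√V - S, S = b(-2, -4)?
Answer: 66*I ≈ 66.0*I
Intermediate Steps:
S = -2
X(V) = 2 + 6*√V (X(V) = 6*√V - 1*(-2) = 6*√V + 2 = 2 + 6*√V)
x(j, w) = -11 + j (x(j, w) = j - 11 = -11 + j)
A(E, f) = (-5 + f)*(-2 + E) (A(E, f) = (-2 + E)*(-5 + f) = (-5 + f)*(-2 + E))
A(X(-1), 6)*x(22, -26) = (10 - 5*(2 + 6*√(-1)) - 2*6 + (2 + 6*√(-1))*6)*(-11 + 22) = (10 - 5*(2 + 6*I) - 12 + (2 + 6*I)*6)*11 = (10 + (-10 - 30*I) - 12 + (12 + 36*I))*11 = (6*I)*11 = 66*I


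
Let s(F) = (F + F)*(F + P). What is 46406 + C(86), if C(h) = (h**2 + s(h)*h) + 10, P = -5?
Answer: 1251964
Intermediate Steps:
s(F) = 2*F*(-5 + F) (s(F) = (F + F)*(F - 5) = (2*F)*(-5 + F) = 2*F*(-5 + F))
C(h) = 10 + h**2 + 2*h**2*(-5 + h) (C(h) = (h**2 + (2*h*(-5 + h))*h) + 10 = (h**2 + 2*h**2*(-5 + h)) + 10 = 10 + h**2 + 2*h**2*(-5 + h))
46406 + C(86) = 46406 + (10 - 9*86**2 + 2*86**3) = 46406 + (10 - 9*7396 + 2*636056) = 46406 + (10 - 66564 + 1272112) = 46406 + 1205558 = 1251964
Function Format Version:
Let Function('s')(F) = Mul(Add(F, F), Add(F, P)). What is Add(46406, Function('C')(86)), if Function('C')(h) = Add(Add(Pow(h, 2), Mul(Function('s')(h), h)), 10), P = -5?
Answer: 1251964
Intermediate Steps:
Function('s')(F) = Mul(2, F, Add(-5, F)) (Function('s')(F) = Mul(Add(F, F), Add(F, -5)) = Mul(Mul(2, F), Add(-5, F)) = Mul(2, F, Add(-5, F)))
Function('C')(h) = Add(10, Pow(h, 2), Mul(2, Pow(h, 2), Add(-5, h))) (Function('C')(h) = Add(Add(Pow(h, 2), Mul(Mul(2, h, Add(-5, h)), h)), 10) = Add(Add(Pow(h, 2), Mul(2, Pow(h, 2), Add(-5, h))), 10) = Add(10, Pow(h, 2), Mul(2, Pow(h, 2), Add(-5, h))))
Add(46406, Function('C')(86)) = Add(46406, Add(10, Mul(-9, Pow(86, 2)), Mul(2, Pow(86, 3)))) = Add(46406, Add(10, Mul(-9, 7396), Mul(2, 636056))) = Add(46406, Add(10, -66564, 1272112)) = Add(46406, 1205558) = 1251964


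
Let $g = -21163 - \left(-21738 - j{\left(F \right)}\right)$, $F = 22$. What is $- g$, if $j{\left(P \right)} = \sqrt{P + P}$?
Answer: $-575 - 2 \sqrt{11} \approx -581.63$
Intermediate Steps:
$j{\left(P \right)} = \sqrt{2} \sqrt{P}$ ($j{\left(P \right)} = \sqrt{2 P} = \sqrt{2} \sqrt{P}$)
$g = 575 + 2 \sqrt{11}$ ($g = -21163 - \left(-21738 - \sqrt{2} \sqrt{22}\right) = -21163 - \left(-21738 - 2 \sqrt{11}\right) = -21163 + \left(21738 + 2 \sqrt{11}\right) = 575 + 2 \sqrt{11} \approx 581.63$)
$- g = - (575 + 2 \sqrt{11}) = -575 - 2 \sqrt{11}$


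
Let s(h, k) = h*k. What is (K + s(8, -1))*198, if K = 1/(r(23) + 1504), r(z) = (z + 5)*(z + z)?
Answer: -2211165/1396 ≈ -1583.9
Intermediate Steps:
r(z) = 2*z*(5 + z) (r(z) = (5 + z)*(2*z) = 2*z*(5 + z))
K = 1/2792 (K = 1/(2*23*(5 + 23) + 1504) = 1/(2*23*28 + 1504) = 1/(1288 + 1504) = 1/2792 ≈ 0.00035817)
(K + s(8, -1))*198 = (1/2792 + 8*(-1))*198 = (1/2792 - 8)*198 = -22335/2792*198 = -2211165/1396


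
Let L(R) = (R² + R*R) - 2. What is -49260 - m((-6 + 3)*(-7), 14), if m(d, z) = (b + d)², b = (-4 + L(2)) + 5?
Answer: -50044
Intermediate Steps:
L(R) = -2 + 2*R² (L(R) = (R² + R²) - 2 = 2*R² - 2 = -2 + 2*R²)
b = 7 (b = (-4 + (-2 + 2*2²)) + 5 = (-4 + (-2 + 2*4)) + 5 = (-4 + (-2 + 8)) + 5 = (-4 + 6) + 5 = 2 + 5 = 7)
m(d, z) = (7 + d)²
-49260 - m((-6 + 3)*(-7), 14) = -49260 - (7 + (-6 + 3)*(-7))² = -49260 - (7 - 3*(-7))² = -49260 - (7 + 21)² = -49260 - 1*28² = -49260 - 1*784 = -49260 - 784 = -50044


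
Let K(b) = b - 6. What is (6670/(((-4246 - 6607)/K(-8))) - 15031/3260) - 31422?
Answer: -1111593581803/35380780 ≈ -31418.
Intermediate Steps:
K(b) = -6 + b
(6670/(((-4246 - 6607)/K(-8))) - 15031/3260) - 31422 = (6670/(((-4246 - 6607)/(-6 - 8))) - 15031/3260) - 31422 = (6670/((-10853/(-14))) - 15031*1/3260) - 31422 = (6670/((-10853*(-1/14))) - 15031/3260) - 31422 = (6670/(10853/14) - 15031/3260) - 31422 = (6670*(14/10853) - 15031/3260) - 31422 = (93380/10853 - 15031/3260) - 31422 = 141287357/35380780 - 31422 = -1111593581803/35380780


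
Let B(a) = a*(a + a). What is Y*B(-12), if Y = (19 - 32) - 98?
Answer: -31968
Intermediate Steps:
Y = -111 (Y = -13 - 98 = -111)
B(a) = 2*a**2 (B(a) = a*(2*a) = 2*a**2)
Y*B(-12) = -222*(-12)**2 = -222*144 = -111*288 = -31968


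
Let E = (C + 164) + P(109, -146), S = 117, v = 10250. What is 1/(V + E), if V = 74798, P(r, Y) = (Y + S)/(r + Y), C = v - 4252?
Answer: 37/2995549 ≈ 1.2352e-5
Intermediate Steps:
C = 5998 (C = 10250 - 4252 = 5998)
P(r, Y) = (117 + Y)/(Y + r) (P(r, Y) = (Y + 117)/(r + Y) = (117 + Y)/(Y + r))
E = 228023/37 (E = (5998 + 164) + (117 - 146)/(-146 + 109) = 6162 - 29/(-37) = 6162 - 1/37*(-29) = 6162 + 29/37 = 228023/37 ≈ 6162.8)
1/(V + E) = 1/(74798 + 228023/37) = 1/(2995549/37) = 37/2995549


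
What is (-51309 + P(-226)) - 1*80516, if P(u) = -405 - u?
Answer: -132004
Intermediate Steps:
(-51309 + P(-226)) - 1*80516 = (-51309 + (-405 - 1*(-226))) - 1*80516 = (-51309 + (-405 + 226)) - 80516 = (-51309 - 179) - 80516 = -51488 - 80516 = -132004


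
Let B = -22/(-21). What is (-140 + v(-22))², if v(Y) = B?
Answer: 8514724/441 ≈ 19308.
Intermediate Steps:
B = 22/21 (B = -22*(-1/21) = 22/21 ≈ 1.0476)
v(Y) = 22/21
(-140 + v(-22))² = (-140 + 22/21)² = (-2918/21)² = 8514724/441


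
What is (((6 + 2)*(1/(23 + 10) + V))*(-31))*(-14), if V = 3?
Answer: 347200/33 ≈ 10521.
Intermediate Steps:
(((6 + 2)*(1/(23 + 10) + V))*(-31))*(-14) = (((6 + 2)*(1/(23 + 10) + 3))*(-31))*(-14) = ((8*(1/33 + 3))*(-31))*(-14) = ((8*(100/33))*(-31))*(-14) = ((800/33)*(-31))*(-14) = -24800/33*(-14) = 347200/33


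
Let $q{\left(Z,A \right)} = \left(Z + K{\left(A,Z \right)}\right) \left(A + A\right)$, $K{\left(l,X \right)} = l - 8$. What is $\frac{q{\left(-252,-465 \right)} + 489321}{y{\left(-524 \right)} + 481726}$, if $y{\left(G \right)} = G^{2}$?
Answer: $\frac{1163571}{756302} \approx 1.5385$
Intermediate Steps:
$K{\left(l,X \right)} = -8 + l$ ($K{\left(l,X \right)} = l - 8 = -8 + l$)
$q{\left(Z,A \right)} = 2 A \left(-8 + A + Z\right)$ ($q{\left(Z,A \right)} = \left(Z + \left(-8 + A\right)\right) \left(A + A\right) = \left(-8 + A + Z\right) 2 A = 2 A \left(-8 + A + Z\right)$)
$\frac{q{\left(-252,-465 \right)} + 489321}{y{\left(-524 \right)} + 481726} = \frac{2 \left(-465\right) \left(-8 - 465 - 252\right) + 489321}{\left(-524\right)^{2} + 481726} = \frac{2 \left(-465\right) \left(-725\right) + 489321}{274576 + 481726} = \frac{674250 + 489321}{756302} = 1163571 \cdot \frac{1}{756302} = \frac{1163571}{756302}$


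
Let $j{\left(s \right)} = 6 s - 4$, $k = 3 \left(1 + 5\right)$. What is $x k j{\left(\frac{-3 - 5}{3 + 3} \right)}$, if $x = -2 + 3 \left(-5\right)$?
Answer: $3672$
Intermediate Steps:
$k = 18$ ($k = 3 \cdot 6 = 18$)
$j{\left(s \right)} = -4 + 6 s$
$x = -17$ ($x = -2 - 15 = -17$)
$x k j{\left(\frac{-3 - 5}{3 + 3} \right)} = \left(-17\right) 18 \left(-4 + 6 \frac{-3 - 5}{3 + 3}\right) = - 306 \left(-4 + 6 \left(- \frac{8}{6}\right)\right) = - 306 \left(-4 + 6 \left(\left(-8\right) \frac{1}{6}\right)\right) = - 306 \left(-4 + 6 \left(- \frac{4}{3}\right)\right) = - 306 \left(-4 - 8\right) = \left(-306\right) \left(-12\right) = 3672$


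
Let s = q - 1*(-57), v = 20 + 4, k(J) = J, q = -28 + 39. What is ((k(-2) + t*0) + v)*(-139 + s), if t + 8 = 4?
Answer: -1562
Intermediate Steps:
t = -4 (t = -8 + 4 = -4)
q = 11
v = 24
s = 68 (s = 11 - 1*(-57) = 11 + 57 = 68)
((k(-2) + t*0) + v)*(-139 + s) = ((-2 - 4*0) + 24)*(-139 + 68) = ((-2 + 0) + 24)*(-71) = (-2 + 24)*(-71) = 22*(-71) = -1562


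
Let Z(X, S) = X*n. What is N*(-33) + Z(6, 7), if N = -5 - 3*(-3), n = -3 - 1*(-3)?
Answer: -132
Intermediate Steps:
n = 0 (n = -3 + 3 = 0)
Z(X, S) = 0 (Z(X, S) = X*0 = 0)
N = 4 (N = -5 + 9 = 4)
N*(-33) + Z(6, 7) = 4*(-33) + 0 = -132 + 0 = -132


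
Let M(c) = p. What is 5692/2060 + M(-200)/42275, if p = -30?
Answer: 481135/174173 ≈ 2.7624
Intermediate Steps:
M(c) = -30
5692/2060 + M(-200)/42275 = 5692/2060 - 30/42275 = 5692*(1/2060) - 30*1/42275 = 1423/515 - 6/8455 = 481135/174173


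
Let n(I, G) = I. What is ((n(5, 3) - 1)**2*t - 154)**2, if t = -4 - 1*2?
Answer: 62500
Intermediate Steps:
t = -6 (t = -4 - 2 = -6)
((n(5, 3) - 1)**2*t - 154)**2 = ((5 - 1)**2*(-6) - 154)**2 = (4**2*(-6) - 154)**2 = (16*(-6) - 154)**2 = (-96 - 154)**2 = (-250)**2 = 62500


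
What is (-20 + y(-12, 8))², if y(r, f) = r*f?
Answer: 13456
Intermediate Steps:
y(r, f) = f*r
(-20 + y(-12, 8))² = (-20 + 8*(-12))² = (-20 - 96)² = (-116)² = 13456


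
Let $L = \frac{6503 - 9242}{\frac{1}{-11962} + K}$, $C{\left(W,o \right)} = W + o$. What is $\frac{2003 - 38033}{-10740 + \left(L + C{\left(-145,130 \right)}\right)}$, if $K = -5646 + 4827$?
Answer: $\frac{117660516790}{35110889909} \approx 3.3511$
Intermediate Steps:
$K = -819$
$L = \frac{32763918}{9796879}$ ($L = \frac{6503 - 9242}{\frac{1}{-11962} - 819} = - \frac{2739}{- \frac{1}{11962} - 819} = - \frac{2739}{- \frac{9796879}{11962}} = \left(-2739\right) \left(- \frac{11962}{9796879}\right) = \frac{32763918}{9796879} \approx 3.3443$)
$\frac{2003 - 38033}{-10740 + \left(L + C{\left(-145,130 \right)}\right)} = \frac{2003 - 38033}{-10740 + \left(\frac{32763918}{9796879} + \left(-145 + 130\right)\right)} = - \frac{36030}{-10740 + \left(\frac{32763918}{9796879} - 15\right)} = - \frac{36030}{-10740 - \frac{114189267}{9796879}} = - \frac{36030}{- \frac{105332669727}{9796879}} = \left(-36030\right) \left(- \frac{9796879}{105332669727}\right) = \frac{117660516790}{35110889909}$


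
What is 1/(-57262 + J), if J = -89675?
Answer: -1/146937 ≈ -6.8056e-6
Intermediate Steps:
1/(-57262 + J) = 1/(-57262 - 89675) = 1/(-146937) = -1/146937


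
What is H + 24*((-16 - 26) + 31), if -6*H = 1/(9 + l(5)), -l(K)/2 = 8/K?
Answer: -45941/174 ≈ -264.03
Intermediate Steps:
l(K) = -16/K
H = -5/174 (H = -1/(6*(9 - 16/5)) = -1/(6*29/5) = -1/6*5/29 = -5/174 ≈ -0.028736)
H + 24*((-16 - 26) + 31) = -5/174 + 24*((-16 - 26) + 31) = -5/174 + 24*(-42 + 31) = -5/174 + 24*(-11) = -5/174 - 264 = -45941/174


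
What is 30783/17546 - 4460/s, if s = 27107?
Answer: 24392891/15342562 ≈ 1.5899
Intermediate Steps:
30783/17546 - 4460/s = 30783/17546 - 4460/27107 = 30783*(1/17546) - 4460*1/27107 = 993/566 - 4460/27107 = 24392891/15342562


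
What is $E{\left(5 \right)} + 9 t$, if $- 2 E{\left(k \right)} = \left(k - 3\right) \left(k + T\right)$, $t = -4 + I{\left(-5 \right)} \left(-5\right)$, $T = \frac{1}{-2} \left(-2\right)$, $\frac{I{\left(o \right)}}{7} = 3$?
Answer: $-987$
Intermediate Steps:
$I{\left(o \right)} = 21$ ($I{\left(o \right)} = 7 \cdot 3 = 21$)
$T = 1$ ($T = \left(- \frac{1}{2}\right) \left(-2\right) = 1$)
$t = -109$ ($t = -4 + 21 \left(-5\right) = -4 - 105 = -109$)
$E{\left(k \right)} = - \frac{\left(1 + k\right) \left(-3 + k\right)}{2}$ ($E{\left(k \right)} = - \frac{\left(k - 3\right) \left(k + 1\right)}{2} = - \frac{\left(-3 + k\right) \left(1 + k\right)}{2} = - \frac{\left(1 + k\right) \left(-3 + k\right)}{2}$)
$E{\left(5 \right)} + 9 t = \left(\frac{3}{2} + 5 - \frac{5^{2}}{2}\right) + 9 \left(-109\right) = \left(\frac{3}{2} + 5 - \frac{25}{2}\right) - 981 = -6 - 981 = -987$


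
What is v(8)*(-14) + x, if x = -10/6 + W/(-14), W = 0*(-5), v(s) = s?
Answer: -341/3 ≈ -113.67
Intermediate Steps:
W = 0
x = -5/3 (x = -10/6 + 0/(-14) = -10*⅙ + 0*(-1/14) = -5/3 + 0 = -5/3 ≈ -1.6667)
v(8)*(-14) + x = 8*(-14) - 5/3 = -112 - 5/3 = -341/3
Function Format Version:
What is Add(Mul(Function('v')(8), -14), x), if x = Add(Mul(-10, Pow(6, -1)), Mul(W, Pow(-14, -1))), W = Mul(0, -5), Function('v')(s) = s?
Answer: Rational(-341, 3) ≈ -113.67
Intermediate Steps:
W = 0
x = Rational(-5, 3) (x = Add(Mul(-10, Pow(6, -1)), Mul(0, Pow(-14, -1))) = Add(Mul(-10, Rational(1, 6)), Mul(0, Rational(-1, 14))) = Add(Rational(-5, 3), 0) = Rational(-5, 3) ≈ -1.6667)
Add(Mul(Function('v')(8), -14), x) = Add(Mul(8, -14), Rational(-5, 3)) = Add(-112, Rational(-5, 3)) = Rational(-341, 3)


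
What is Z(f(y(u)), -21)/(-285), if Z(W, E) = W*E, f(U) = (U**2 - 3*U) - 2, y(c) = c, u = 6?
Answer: 112/95 ≈ 1.1789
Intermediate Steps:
f(U) = -2 + U**2 - 3*U
Z(W, E) = E*W
Z(f(y(u)), -21)/(-285) = -21*(-2 + 6**2 - 3*6)/(-285) = -21*(-2 + 36 - 18)*(-1/285) = -21*16*(-1/285) = -336*(-1/285) = 112/95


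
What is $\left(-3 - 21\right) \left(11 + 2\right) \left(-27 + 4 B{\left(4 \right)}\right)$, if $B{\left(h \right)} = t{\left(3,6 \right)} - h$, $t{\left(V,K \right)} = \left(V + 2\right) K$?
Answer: $-24024$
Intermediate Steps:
$t{\left(V,K \right)} = K \left(2 + V\right)$ ($t{\left(V,K \right)} = \left(2 + V\right) K = K \left(2 + V\right)$)
$B{\left(h \right)} = 30 - h$ ($B{\left(h \right)} = 6 \left(2 + 3\right) - h = 6 \cdot 5 - h = 30 - h$)
$\left(-3 - 21\right) \left(11 + 2\right) \left(-27 + 4 B{\left(4 \right)}\right) = \left(-3 - 21\right) \left(11 + 2\right) \left(-27 + 4 \left(30 - 4\right)\right) = \left(-24\right) 13 \left(-27 + 4 \left(30 - 4\right)\right) = - 312 \left(-27 + 4 \cdot 26\right) = - 312 \left(-27 + 104\right) = \left(-312\right) 77 = -24024$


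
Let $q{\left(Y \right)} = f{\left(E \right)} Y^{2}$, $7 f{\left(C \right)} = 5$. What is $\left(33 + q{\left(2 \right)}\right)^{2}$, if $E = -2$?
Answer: $\frac{63001}{49} \approx 1285.7$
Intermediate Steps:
$f{\left(C \right)} = \frac{5}{7}$ ($f{\left(C \right)} = \frac{1}{7} \cdot 5 = \frac{5}{7}$)
$q{\left(Y \right)} = \frac{5 Y^{2}}{7}$
$\left(33 + q{\left(2 \right)}\right)^{2} = \left(33 + \frac{5 \cdot 2^{2}}{7}\right)^{2} = \left(33 + \frac{5}{7} \cdot 4\right)^{2} = \left(33 + \frac{20}{7}\right)^{2} = \left(\frac{251}{7}\right)^{2} = \frac{63001}{49}$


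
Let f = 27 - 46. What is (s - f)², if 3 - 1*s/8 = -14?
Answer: 24025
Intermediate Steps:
s = 136 (s = 24 - 8*(-14) = 24 + 112 = 136)
f = -19
(s - f)² = (136 - 1*(-19))² = (136 + 19)² = 155² = 24025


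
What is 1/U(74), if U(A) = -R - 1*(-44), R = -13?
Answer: 1/57 ≈ 0.017544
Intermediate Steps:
U(A) = 57 (U(A) = -1*(-13) - 1*(-44) = 13 + 44 = 57)
1/U(74) = 1/57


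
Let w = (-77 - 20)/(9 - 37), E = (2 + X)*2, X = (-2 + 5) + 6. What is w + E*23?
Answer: 14265/28 ≈ 509.46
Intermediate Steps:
X = 9 (X = 3 + 6 = 9)
E = 22 (E = (2 + 9)*2 = 11*2 = 22)
w = 97/28 (w = -97/(-28) = -97*(-1/28) = 97/28 ≈ 3.4643)
w + E*23 = 97/28 + 22*23 = 97/28 + 506 = 14265/28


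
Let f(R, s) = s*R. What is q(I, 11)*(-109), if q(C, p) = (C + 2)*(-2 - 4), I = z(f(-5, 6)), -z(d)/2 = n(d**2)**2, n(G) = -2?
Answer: -3924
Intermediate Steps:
f(R, s) = R*s
z(d) = -8 (z(d) = -2*(-2)**2 = -2*4 = -8)
I = -8
q(C, p) = -12 - 6*C (q(C, p) = (2 + C)*(-6) = -12 - 6*C)
q(I, 11)*(-109) = (-12 - 6*(-8))*(-109) = (-12 + 48)*(-109) = 36*(-109) = -3924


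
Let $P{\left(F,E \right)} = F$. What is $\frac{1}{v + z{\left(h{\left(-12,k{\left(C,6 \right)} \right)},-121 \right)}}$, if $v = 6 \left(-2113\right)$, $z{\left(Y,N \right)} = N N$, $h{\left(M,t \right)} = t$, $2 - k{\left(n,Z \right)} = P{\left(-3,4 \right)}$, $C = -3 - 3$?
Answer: $\frac{1}{1963} \approx 0.00050942$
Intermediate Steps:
$C = -6$ ($C = -3 - 3 = -6$)
$k{\left(n,Z \right)} = 5$ ($k{\left(n,Z \right)} = 2 - -3 = 2 + 3 = 5$)
$z{\left(Y,N \right)} = N^{2}$
$v = -12678$
$\frac{1}{v + z{\left(h{\left(-12,k{\left(C,6 \right)} \right)},-121 \right)}} = \frac{1}{-12678 + \left(-121\right)^{2}} = \frac{1}{-12678 + 14641} = \frac{1}{1963}$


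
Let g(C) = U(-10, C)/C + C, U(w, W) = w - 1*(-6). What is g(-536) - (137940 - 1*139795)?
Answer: 176747/134 ≈ 1319.0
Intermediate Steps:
U(w, W) = 6 + w (U(w, W) = w + 6 = 6 + w)
g(C) = C - 4/C (g(C) = (6 - 10)/C + C = -4/C + C = C - 4/C)
g(-536) - (137940 - 1*139795) = (-536 - 4/(-536)) - (137940 - 1*139795) = (-536 - 4*(-1/536)) - (137940 - 139795) = (-536 + 1/134) - 1*(-1855) = -71823/134 + 1855 = 176747/134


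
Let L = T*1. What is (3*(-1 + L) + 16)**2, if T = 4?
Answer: 625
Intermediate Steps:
L = 4 (L = 4*1 = 4)
(3*(-1 + L) + 16)**2 = (3*(-1 + 4) + 16)**2 = (3*3 + 16)**2 = (9 + 16)**2 = 25**2 = 625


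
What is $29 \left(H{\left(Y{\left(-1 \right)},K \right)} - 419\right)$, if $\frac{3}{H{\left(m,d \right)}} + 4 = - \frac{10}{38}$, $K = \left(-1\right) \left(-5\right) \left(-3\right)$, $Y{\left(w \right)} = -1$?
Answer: $- \frac{328628}{27} \approx -12171.0$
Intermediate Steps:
$K = -15$ ($K = 5 \left(-3\right) = -15$)
$H{\left(m,d \right)} = - \frac{19}{27}$ ($H{\left(m,d \right)} = \frac{3}{-4 - \frac{10}{38}} = \frac{3}{-4 - \frac{5}{19}} = \frac{3}{- \frac{81}{19}} = 3 \left(- \frac{19}{81}\right) = - \frac{19}{27}$)
$29 \left(H{\left(Y{\left(-1 \right)},K \right)} - 419\right) = 29 \left(- \frac{19}{27} - 419\right) = 29 \left(- \frac{11332}{27}\right) = - \frac{328628}{27}$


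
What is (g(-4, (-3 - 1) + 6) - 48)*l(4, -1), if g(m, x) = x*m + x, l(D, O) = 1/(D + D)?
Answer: -27/4 ≈ -6.7500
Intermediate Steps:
l(D, O) = 1/(2*D)
g(m, x) = x + m*x (g(m, x) = m*x + x = x + m*x)
(g(-4, (-3 - 1) + 6) - 48)*l(4, -1) = (((-3 - 1) + 6)*(1 - 4) - 48)*((1/2)/4) = ((-4 + 6)*(-3) - 48)*((1/2)*(1/4)) = (2*(-3) - 48)*(1/8) = (-6 - 48)*(1/8) = -54*1/8 = -27/4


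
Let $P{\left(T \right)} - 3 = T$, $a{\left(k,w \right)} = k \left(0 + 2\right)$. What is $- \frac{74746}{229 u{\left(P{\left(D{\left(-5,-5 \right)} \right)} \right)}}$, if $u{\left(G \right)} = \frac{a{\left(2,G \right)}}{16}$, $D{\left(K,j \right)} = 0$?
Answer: $- \frac{298984}{229} \approx -1305.6$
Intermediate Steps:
$a{\left(k,w \right)} = 2 k$ ($a{\left(k,w \right)} = k 2 = 2 k$)
$P{\left(T \right)} = 3 + T$
$u{\left(G \right)} = \frac{1}{4}$ ($u{\left(G \right)} = \frac{2 \cdot 2}{16} = 4 \cdot \frac{1}{16} = \frac{1}{4}$)
$- \frac{74746}{229 u{\left(P{\left(D{\left(-5,-5 \right)} \right)} \right)}} = - \frac{74746}{229 \cdot \frac{1}{4}} = - \frac{74746}{\frac{229}{4}} = \left(-74746\right) \frac{4}{229} = - \frac{298984}{229}$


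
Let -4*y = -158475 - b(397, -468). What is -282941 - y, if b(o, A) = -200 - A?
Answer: -1290507/4 ≈ -3.2263e+5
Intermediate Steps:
y = 158743/4 (y = -(-158475 - (-200 - 1*(-468)))/4 = -(-158475 - (-200 + 468))/4 = -(-158475 - 1*268)/4 = -(-158475 - 268)/4 = -¼*(-158743) = 158743/4 ≈ 39686.)
-282941 - y = -282941 - 1*158743/4 = -282941 - 158743/4 = -1290507/4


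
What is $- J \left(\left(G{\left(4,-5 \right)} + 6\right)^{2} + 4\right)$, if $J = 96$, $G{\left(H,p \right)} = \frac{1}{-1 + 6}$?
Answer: $- \frac{101856}{25} \approx -4074.2$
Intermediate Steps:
$G{\left(H,p \right)} = \frac{1}{5}$
$- J \left(\left(G{\left(4,-5 \right)} + 6\right)^{2} + 4\right) = - 96 \left(\left(\frac{1}{5} + 6\right)^{2} + 4\right) = - 96 \left(\left(\frac{31}{5}\right)^{2} + 4\right) = - 96 \left(\frac{961}{25} + 4\right) = - \frac{96 \cdot 1061}{25} = \left(-1\right) \frac{101856}{25} = - \frac{101856}{25}$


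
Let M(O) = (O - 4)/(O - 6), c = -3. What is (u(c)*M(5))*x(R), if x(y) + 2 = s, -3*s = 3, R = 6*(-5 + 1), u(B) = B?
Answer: -9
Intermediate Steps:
R = -24 (R = 6*(-4) = -24)
M(O) = (-4 + O)/(-6 + O)
s = -1 (s = -⅓*3 = -1)
x(y) = -3 (x(y) = -2 - 1 = -3)
(u(c)*M(5))*x(R) = -3*(-4 + 5)/(-6 + 5)*(-3) = -3/(-1)*(-3) = -(-3)*(-3) = -3*(-1)*(-3) = 3*(-3) = -9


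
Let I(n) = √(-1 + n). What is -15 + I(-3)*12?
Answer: -15 + 24*I ≈ -15.0 + 24.0*I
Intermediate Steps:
-15 + I(-3)*12 = -15 + √(-1 - 3)*12 = -15 + √(-4)*12 = -15 + (2*I)*12 = -15 + 24*I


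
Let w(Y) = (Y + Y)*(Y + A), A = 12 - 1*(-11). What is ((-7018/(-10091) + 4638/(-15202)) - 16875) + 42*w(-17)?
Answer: -1951491181324/76701691 ≈ -25443.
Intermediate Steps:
A = 23 (A = 12 + 11 = 23)
w(Y) = 2*Y*(23 + Y) (w(Y) = (Y + Y)*(Y + 23) = (2*Y)*(23 + Y) = 2*Y*(23 + Y))
((-7018/(-10091) + 4638/(-15202)) - 16875) + 42*w(-17) = ((-7018/(-10091) + 4638/(-15202)) - 16875) + 42*(2*(-17)*(23 - 17)) = ((-7018*(-1/10091) + 4638*(-1/15202)) - 16875) + 42*(2*(-17)*6) = ((7018/10091 - 2319/7601) - 16875) + 42*(-204) = (29942789/76701691 - 16875) - 8568 = -1294311092836/76701691 - 8568 = -1951491181324/76701691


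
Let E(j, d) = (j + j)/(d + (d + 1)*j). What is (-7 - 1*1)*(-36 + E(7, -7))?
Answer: 2032/7 ≈ 290.29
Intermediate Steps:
E(j, d) = 2*j/(d + j*(1 + d)) (E(j, d) = (2*j)/(d + (1 + d)*j) = (2*j)/(d + j*(1 + d)) = 2*j/(d + j*(1 + d)))
(-7 - 1*1)*(-36 + E(7, -7)) = (-7 - 1*1)*(-36 + 2*7/(-7 + 7 - 7*7)) = (-7 - 1)*(-36 + 2*7/(-7 + 7 - 49)) = -8*(-36 + 2*7/(-49)) = -8*(-36 + 2*7*(-1/49)) = -8*(-36 - 2/7) = -8*(-254/7) = 2032/7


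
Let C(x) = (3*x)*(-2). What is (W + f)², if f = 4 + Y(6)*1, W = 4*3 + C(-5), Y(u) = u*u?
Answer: 6724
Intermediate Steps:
Y(u) = u²
C(x) = -6*x
W = 42 (W = 4*3 - 6*(-5) = 12 + 30 = 42)
f = 40 (f = 4 + 6²*1 = 4 + 36*1 = 4 + 36 = 40)
(W + f)² = (42 + 40)² = 82² = 6724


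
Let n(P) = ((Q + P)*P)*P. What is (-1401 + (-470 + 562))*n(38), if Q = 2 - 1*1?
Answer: -73717644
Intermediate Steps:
Q = 1 (Q = 2 - 1 = 1)
n(P) = P²*(1 + P) (n(P) = ((1 + P)*P)*P = (P*(1 + P))*P = P²*(1 + P))
(-1401 + (-470 + 562))*n(38) = (-1401 + (-470 + 562))*(38²*(1 + 38)) = (-1401 + 92)*(1444*39) = -1309*56316 = -73717644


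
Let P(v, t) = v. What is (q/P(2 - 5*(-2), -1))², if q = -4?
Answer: ⅑ ≈ 0.11111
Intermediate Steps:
(q/P(2 - 5*(-2), -1))² = (-4/(2 - 5*(-2)))² = (-4/(2 - 1*(-10)))² = (-4/(2 + 10))² = (-4/12)² = ((1/12)*(-4))² = (-⅓)² = ⅑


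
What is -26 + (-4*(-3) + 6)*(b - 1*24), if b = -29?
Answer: -980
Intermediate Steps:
-26 + (-4*(-3) + 6)*(b - 1*24) = -26 + (-4*(-3) + 6)*(-29 - 1*24) = -26 + (12 + 6)*(-29 - 24) = -26 + 18*(-53) = -26 - 954 = -980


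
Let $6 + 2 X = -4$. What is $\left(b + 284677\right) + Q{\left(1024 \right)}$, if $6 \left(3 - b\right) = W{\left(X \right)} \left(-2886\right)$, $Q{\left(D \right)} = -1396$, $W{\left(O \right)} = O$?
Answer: $280879$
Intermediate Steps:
$X = -5$ ($X = -3 + \frac{1}{2} \left(-4\right) = -3 - 2 = -5$)
$b = -2402$ ($b = 3 - \frac{\left(-5\right) \left(-2886\right)}{6} = 3 - 2405 = -2402$)
$\left(b + 284677\right) + Q{\left(1024 \right)} = \left(-2402 + 284677\right) - 1396 = 282275 - 1396 = 280879$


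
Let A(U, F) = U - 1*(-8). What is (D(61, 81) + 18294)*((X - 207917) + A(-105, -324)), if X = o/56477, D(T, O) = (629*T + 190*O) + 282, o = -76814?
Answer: -849797619393820/56477 ≈ -1.5047e+10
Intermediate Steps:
A(U, F) = 8 + U (A(U, F) = U + 8 = 8 + U)
D(T, O) = 282 + 190*O + 629*T (D(T, O) = (190*O + 629*T) + 282 = 282 + 190*O + 629*T)
X = -76814/56477 ≈ -1.3601
(D(61, 81) + 18294)*((X - 207917) + A(-105, -324)) = ((282 + 190*81 + 629*61) + 18294)*((-76814/56477 - 207917) + (8 - 105)) = ((282 + 15390 + 38369) + 18294)*(-11742605223/56477 - 97) = (54041 + 18294)*(-11748083492/56477) = 72335*(-11748083492/56477) = -849797619393820/56477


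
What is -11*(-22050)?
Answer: 242550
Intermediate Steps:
-11*(-22050) = -1*(-242550) = 242550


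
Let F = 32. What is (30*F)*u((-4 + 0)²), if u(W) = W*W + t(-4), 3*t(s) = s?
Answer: 244480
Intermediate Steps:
t(s) = s/3
u(W) = -4/3 + W² (u(W) = W*W + (⅓)*(-4) = W² - 4/3 = -4/3 + W²)
(30*F)*u((-4 + 0)²) = (30*32)*(-4/3 + ((-4 + 0)²)²) = 960*(-4/3 + ((-4)²)²) = 960*(-4/3 + 16²) = 960*(-4/3 + 256) = 960*(764/3) = 244480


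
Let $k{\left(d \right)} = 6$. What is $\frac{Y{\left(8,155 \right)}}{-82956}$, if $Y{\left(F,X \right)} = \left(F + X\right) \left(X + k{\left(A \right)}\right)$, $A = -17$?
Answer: $- \frac{26243}{82956} \approx -0.31635$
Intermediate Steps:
$Y{\left(F,X \right)} = \left(6 + X\right) \left(F + X\right)$ ($Y{\left(F,X \right)} = \left(F + X\right) \left(X + 6\right) = \left(F + X\right) \left(6 + X\right) = \left(6 + X\right) \left(F + X\right)$)
$\frac{Y{\left(8,155 \right)}}{-82956} = \frac{155^{2} + 6 \cdot 8 + 6 \cdot 155 + 8 \cdot 155}{-82956} = \left(24025 + 48 + 930 + 1240\right) \left(- \frac{1}{82956}\right) = 26243 \left(- \frac{1}{82956}\right) = - \frac{26243}{82956}$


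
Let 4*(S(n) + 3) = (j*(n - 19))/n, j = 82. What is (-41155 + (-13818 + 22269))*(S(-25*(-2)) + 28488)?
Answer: -23299727696/25 ≈ -9.3199e+8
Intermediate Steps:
S(n) = -3 + (-1558 + 82*n)/(4*n) (S(n) = -3 + ((82*(n - 19))/n)/4 = -3 + ((82*(-19 + n))/n)/4 = -3 + ((-1558 + 82*n)/n)/4 = -3 + (-1558 + 82*n)/(4*n))
(-41155 + (-13818 + 22269))*(S(-25*(-2)) + 28488) = (-41155 + (-13818 + 22269))*((-779 + 35*(-25*(-2)))/(2*((-25*(-2)))) + 28488) = (-41155 + 8451)*((1/2)*(-779 + 35*50)/50 + 28488) = -32704*((1/2)*(1/50)*(-779 + 1750) + 28488) = -32704*((1/2)*(1/50)*971 + 28488) = -32704*(971/100 + 28488) = -32704*2849771/100 = -23299727696/25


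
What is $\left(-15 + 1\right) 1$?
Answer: $-14$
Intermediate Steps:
$\left(-15 + 1\right) 1 = \left(-14\right) 1 = -14$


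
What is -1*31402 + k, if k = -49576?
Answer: -80978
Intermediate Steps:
-1*31402 + k = -1*31402 - 49576 = -31402 - 49576 = -80978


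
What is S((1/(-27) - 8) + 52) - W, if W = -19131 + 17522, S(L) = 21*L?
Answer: 22790/9 ≈ 2532.2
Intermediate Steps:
W = -1609
S((1/(-27) - 8) + 52) - W = 21*((1/(-27) - 8) + 52) - 1*(-1609) = 21*((-1/27 - 8) + 52) + 1609 = 21*(-217/27 + 52) + 1609 = 21*(1187/27) + 1609 = 8309/9 + 1609 = 22790/9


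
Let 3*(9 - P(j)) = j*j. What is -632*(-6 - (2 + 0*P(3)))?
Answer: 5056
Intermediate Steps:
P(j) = 9 - j²/3 (P(j) = 9 - j*j/3 = 9 - j²/3)
-632*(-6 - (2 + 0*P(3))) = -632*(-6 - (2 + 0*(9 - ⅓*3²))) = -632*(-6 - (2 + 0*(9 - ⅓*9))) = -632*(-6 - (2 + 0*(9 - 3))) = -632*(-6 - (2 + 0*6)) = -632*(-6 - (2 + 0)) = -632*(-6 - 1*2) = -632*(-6 - 2) = -632*(-8) = 5056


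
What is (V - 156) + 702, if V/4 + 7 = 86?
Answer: 862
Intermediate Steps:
V = 316 (V = -28 + 4*86 = -28 + 344 = 316)
(V - 156) + 702 = (316 - 156) + 702 = 160 + 702 = 862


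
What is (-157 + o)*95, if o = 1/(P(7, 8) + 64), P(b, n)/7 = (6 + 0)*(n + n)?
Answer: -10977345/736 ≈ -14915.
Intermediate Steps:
P(b, n) = 84*n (P(b, n) = 7*((6 + 0)*(n + n)) = 7*(6*(2*n)) = 7*(12*n) = 84*n)
o = 1/736 (o = 1/(84*8 + 64) = 1/(672 + 64) = 1/736 ≈ 0.0013587)
(-157 + o)*95 = (-157 + 1/736)*95 = -115551/736*95 = -10977345/736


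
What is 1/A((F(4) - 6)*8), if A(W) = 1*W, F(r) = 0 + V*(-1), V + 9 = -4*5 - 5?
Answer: 1/224 ≈ 0.0044643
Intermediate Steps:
V = -34 (V = -9 + (-4*5 - 5) = -9 + (-20 - 5) = -9 - 25 = -34)
F(r) = 34 (F(r) = 0 - 34*(-1) = 0 + 34 = 34)
A(W) = W
1/A((F(4) - 6)*8) = 1/((34 - 6)*8) = 1/(28*8) = 1/224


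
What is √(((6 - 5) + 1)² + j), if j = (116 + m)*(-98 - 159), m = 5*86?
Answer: I*√140318 ≈ 374.59*I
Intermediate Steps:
m = 430
j = -140322 (j = (116 + 430)*(-98 - 159) = 546*(-257) = -140322)
√(((6 - 5) + 1)² + j) = √(((6 - 5) + 1)² - 140322) = √((1 + 1)² - 140322) = √(2² - 140322) = √(4 - 140322) = √(-140318) = I*√140318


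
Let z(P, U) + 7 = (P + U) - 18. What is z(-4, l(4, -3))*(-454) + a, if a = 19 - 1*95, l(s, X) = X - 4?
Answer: 16268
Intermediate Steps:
l(s, X) = -4 + X
z(P, U) = -25 + P + U (z(P, U) = -7 + ((P + U) - 18) = -7 + (-18 + P + U) = -25 + P + U)
a = -76 (a = 19 - 95 = -76)
z(-4, l(4, -3))*(-454) + a = (-25 - 4 + (-4 - 3))*(-454) - 76 = (-25 - 4 - 7)*(-454) - 76 = -36*(-454) - 76 = 16344 - 76 = 16268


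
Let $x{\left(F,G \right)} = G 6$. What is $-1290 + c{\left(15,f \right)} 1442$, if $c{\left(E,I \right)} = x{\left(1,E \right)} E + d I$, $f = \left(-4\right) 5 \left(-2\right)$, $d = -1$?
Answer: $1887730$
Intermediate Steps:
$x{\left(F,G \right)} = 6 G$
$f = 40$ ($f = \left(-20\right) \left(-2\right) = 40$)
$c{\left(E,I \right)} = - I + 6 E^{2}$ ($c{\left(E,I \right)} = 6 E E - I = 6 E^{2} - I = - I + 6 E^{2}$)
$-1290 + c{\left(15,f \right)} 1442 = -1290 + \left(\left(-1\right) 40 + 6 \cdot 15^{2}\right) 1442 = -1290 + \left(-40 + 6 \cdot 225\right) 1442 = -1290 + \left(-40 + 1350\right) 1442 = -1290 + 1310 \cdot 1442 = -1290 + 1889020 = 1887730$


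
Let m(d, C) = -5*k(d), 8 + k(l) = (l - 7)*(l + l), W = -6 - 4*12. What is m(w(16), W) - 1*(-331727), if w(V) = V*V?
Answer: -305673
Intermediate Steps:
W = -54 (W = -6 - 48 = -54)
w(V) = V²
k(l) = -8 + 2*l*(-7 + l) (k(l) = -8 + (l - 7)*(l + l) = -8 + (-7 + l)*(2*l) = -8 + 2*l*(-7 + l))
m(d, C) = 40 - 10*d² + 70*d (m(d, C) = -5*(-8 - 14*d + 2*d²) = 40 - 10*d² + 70*d)
m(w(16), W) - 1*(-331727) = (40 - 10*(16²)² + 70*16²) - 1*(-331727) = (40 - 10*256² + 70*256) + 331727 = (40 - 10*65536 + 17920) + 331727 = (40 - 655360 + 17920) + 331727 = -637400 + 331727 = -305673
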